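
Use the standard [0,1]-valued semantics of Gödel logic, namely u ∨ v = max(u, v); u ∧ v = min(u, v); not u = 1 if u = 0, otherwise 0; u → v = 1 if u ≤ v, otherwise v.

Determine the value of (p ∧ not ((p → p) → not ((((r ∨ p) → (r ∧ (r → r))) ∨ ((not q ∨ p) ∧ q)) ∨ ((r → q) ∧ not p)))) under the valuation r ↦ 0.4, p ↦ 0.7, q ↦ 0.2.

(p → p): 0.7 ≤ 0.7, so result = 1
(r ∨ p) = max(0.4, 0.7) = 0.7
(r → r): 0.4 ≤ 0.4, so result = 1
(r ∧ (r → r)) = min(0.4, 1) = 0.4
((r ∨ p) → (r ∧ (r → r))): 0.7 > 0.4, so result = 0.4
not q: Gödel ¬ of 0.2 = 0 (operand ≠ 0)
(not q ∨ p) = max(0, 0.7) = 0.7
((not q ∨ p) ∧ q) = min(0.7, 0.2) = 0.2
(((r ∨ p) → (r ∧ (r → r))) ∨ ((not q ∨ p) ∧ q)) = max(0.4, 0.2) = 0.4
(r → q): 0.4 > 0.2, so result = 0.2
not p: Gödel ¬ of 0.7 = 0 (operand ≠ 0)
((r → q) ∧ not p) = min(0.2, 0) = 0
((((r ∨ p) → (r ∧ (r → r))) ∨ ((not q ∨ p) ∧ q)) ∨ ((r → q) ∧ not p)) = max(0.4, 0) = 0.4
not ((((r ∨ p) → (r ∧ (r → r))) ∨ ((not q ∨ p) ∧ q)) ∨ ((r → q) ∧ not p)): Gödel ¬ of 0.4 = 0 (operand ≠ 0)
((p → p) → not ((((r ∨ p) → (r ∧ (r → r))) ∨ ((not q ∨ p) ∧ q)) ∨ ((r → q) ∧ not p))): 1 > 0, so result = 0
not ((p → p) → not ((((r ∨ p) → (r ∧ (r → r))) ∨ ((not q ∨ p) ∧ q)) ∨ ((r → q) ∧ not p))): Gödel ¬ of 0 = 1 (operand is 0)
(p ∧ not ((p → p) → not ((((r ∨ p) → (r ∧ (r → r))) ∨ ((not q ∨ p) ∧ q)) ∨ ((r → q) ∧ not p)))) = min(0.7, 1) = 0.7

0.70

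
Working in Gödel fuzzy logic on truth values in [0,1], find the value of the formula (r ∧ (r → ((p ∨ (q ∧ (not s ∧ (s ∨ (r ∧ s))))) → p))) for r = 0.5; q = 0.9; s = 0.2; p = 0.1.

0.50

not s: Gödel ¬ of 0.2 = 0 (operand ≠ 0)
(r ∧ s) = min(0.5, 0.2) = 0.2
(s ∨ (r ∧ s)) = max(0.2, 0.2) = 0.2
(not s ∧ (s ∨ (r ∧ s))) = min(0, 0.2) = 0
(q ∧ (not s ∧ (s ∨ (r ∧ s)))) = min(0.9, 0) = 0
(p ∨ (q ∧ (not s ∧ (s ∨ (r ∧ s))))) = max(0.1, 0) = 0.1
((p ∨ (q ∧ (not s ∧ (s ∨ (r ∧ s))))) → p): 0.1 ≤ 0.1, so result = 1
(r → ((p ∨ (q ∧ (not s ∧ (s ∨ (r ∧ s))))) → p)): 0.5 ≤ 1, so result = 1
(r ∧ (r → ((p ∨ (q ∧ (not s ∧ (s ∨ (r ∧ s))))) → p))) = min(0.5, 1) = 0.5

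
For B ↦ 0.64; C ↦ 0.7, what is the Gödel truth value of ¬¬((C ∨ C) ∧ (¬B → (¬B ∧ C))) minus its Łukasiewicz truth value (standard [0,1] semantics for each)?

Gödel evaluation:
  (C ∨ C) = max(0.7, 0.7) = 0.7
  ¬B: Gödel ¬ of 0.64 = 0 (operand ≠ 0)
  ¬B: Gödel ¬ of 0.64 = 0 (operand ≠ 0)
  (¬B ∧ C) = min(0, 0.7) = 0
  (¬B → (¬B ∧ C)): 0 ≤ 0, so result = 1
  ((C ∨ C) ∧ (¬B → (¬B ∧ C))) = min(0.7, 1) = 0.7
  ¬((C ∨ C) ∧ (¬B → (¬B ∧ C))): Gödel ¬ of 0.7 = 0 (operand ≠ 0)
  ¬¬((C ∨ C) ∧ (¬B → (¬B ∧ C))): Gödel ¬ of 0 = 1 (operand is 0)
  Gödel value = 1
Łukasiewicz evaluation:
  (C ∨ C) = max(0.7, 0.7) = 0.7
  ¬B: Łukasiewicz ¬ gives 1 − 0.64 = 0.36
  ¬B: Łukasiewicz ¬ gives 1 − 0.64 = 0.36
  (¬B ∧ C) = min(0.36, 0.7) = 0.36
  (¬B → (¬B ∧ C)): min(1, 1 − 0.36 + 0.36) = 1
  ((C ∨ C) ∧ (¬B → (¬B ∧ C))) = min(0.7, 1) = 0.7
  ¬((C ∨ C) ∧ (¬B → (¬B ∧ C))): Łukasiewicz ¬ gives 1 − 0.7 = 0.3
  ¬¬((C ∨ C) ∧ (¬B → (¬B ∧ C))): Łukasiewicz ¬ gives 1 − 0.3 = 0.7
  Łukasiewicz value = 0.7
Difference: 1 − 0.7 = 0.30

0.30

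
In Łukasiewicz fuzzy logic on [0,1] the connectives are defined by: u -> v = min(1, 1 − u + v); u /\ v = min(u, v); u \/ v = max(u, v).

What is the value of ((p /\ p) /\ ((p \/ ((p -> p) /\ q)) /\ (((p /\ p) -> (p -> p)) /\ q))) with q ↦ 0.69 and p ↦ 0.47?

(p /\ p) = min(0.47, 0.47) = 0.47
(p -> p): min(1, 1 − 0.47 + 0.47) = 1
((p -> p) /\ q) = min(1, 0.69) = 0.69
(p \/ ((p -> p) /\ q)) = max(0.47, 0.69) = 0.69
(p /\ p) = min(0.47, 0.47) = 0.47
(p -> p): min(1, 1 − 0.47 + 0.47) = 1
((p /\ p) -> (p -> p)): min(1, 1 − 0.47 + 1) = 1
(((p /\ p) -> (p -> p)) /\ q) = min(1, 0.69) = 0.69
((p \/ ((p -> p) /\ q)) /\ (((p /\ p) -> (p -> p)) /\ q)) = min(0.69, 0.69) = 0.69
((p /\ p) /\ ((p \/ ((p -> p) /\ q)) /\ (((p /\ p) -> (p -> p)) /\ q))) = min(0.47, 0.69) = 0.47

0.47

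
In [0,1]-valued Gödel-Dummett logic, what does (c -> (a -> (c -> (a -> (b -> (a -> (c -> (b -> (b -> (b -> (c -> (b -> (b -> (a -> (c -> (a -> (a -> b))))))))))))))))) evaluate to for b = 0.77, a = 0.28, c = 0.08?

(a -> b): 0.28 ≤ 0.77, so result = 1
(a -> (a -> b)): 0.28 ≤ 1, so result = 1
(c -> (a -> (a -> b))): 0.08 ≤ 1, so result = 1
(a -> (c -> (a -> (a -> b)))): 0.28 ≤ 1, so result = 1
(b -> (a -> (c -> (a -> (a -> b))))): 0.77 ≤ 1, so result = 1
(b -> (b -> (a -> (c -> (a -> (a -> b)))))): 0.77 ≤ 1, so result = 1
(c -> (b -> (b -> (a -> (c -> (a -> (a -> b))))))): 0.08 ≤ 1, so result = 1
(b -> (c -> (b -> (b -> (a -> (c -> (a -> (a -> b)))))))): 0.77 ≤ 1, so result = 1
(b -> (b -> (c -> (b -> (b -> (a -> (c -> (a -> (a -> b))))))))): 0.77 ≤ 1, so result = 1
(b -> (b -> (b -> (c -> (b -> (b -> (a -> (c -> (a -> (a -> b)))))))))): 0.77 ≤ 1, so result = 1
(c -> (b -> (b -> (b -> (c -> (b -> (b -> (a -> (c -> (a -> (a -> b))))))))))): 0.08 ≤ 1, so result = 1
(a -> (c -> (b -> (b -> (b -> (c -> (b -> (b -> (a -> (c -> (a -> (a -> b)))))))))))): 0.28 ≤ 1, so result = 1
(b -> (a -> (c -> (b -> (b -> (b -> (c -> (b -> (b -> (a -> (c -> (a -> (a -> b))))))))))))): 0.77 ≤ 1, so result = 1
(a -> (b -> (a -> (c -> (b -> (b -> (b -> (c -> (b -> (b -> (a -> (c -> (a -> (a -> b)))))))))))))): 0.28 ≤ 1, so result = 1
(c -> (a -> (b -> (a -> (c -> (b -> (b -> (b -> (c -> (b -> (b -> (a -> (c -> (a -> (a -> b))))))))))))))): 0.08 ≤ 1, so result = 1
(a -> (c -> (a -> (b -> (a -> (c -> (b -> (b -> (b -> (c -> (b -> (b -> (a -> (c -> (a -> (a -> b)))))))))))))))): 0.28 ≤ 1, so result = 1
(c -> (a -> (c -> (a -> (b -> (a -> (c -> (b -> (b -> (b -> (c -> (b -> (b -> (a -> (c -> (a -> (a -> b))))))))))))))))): 0.08 ≤ 1, so result = 1

1.00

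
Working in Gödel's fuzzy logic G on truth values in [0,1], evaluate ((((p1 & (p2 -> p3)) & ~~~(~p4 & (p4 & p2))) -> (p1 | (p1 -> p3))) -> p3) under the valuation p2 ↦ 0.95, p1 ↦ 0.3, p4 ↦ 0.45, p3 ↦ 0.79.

0.79

(p2 -> p3): 0.95 > 0.79, so result = 0.79
(p1 & (p2 -> p3)) = min(0.3, 0.79) = 0.3
~p4: Gödel ¬ of 0.45 = 0 (operand ≠ 0)
(p4 & p2) = min(0.45, 0.95) = 0.45
(~p4 & (p4 & p2)) = min(0, 0.45) = 0
~(~p4 & (p4 & p2)): Gödel ¬ of 0 = 1 (operand is 0)
~~(~p4 & (p4 & p2)): Gödel ¬ of 1 = 0 (operand ≠ 0)
~~~(~p4 & (p4 & p2)): Gödel ¬ of 0 = 1 (operand is 0)
((p1 & (p2 -> p3)) & ~~~(~p4 & (p4 & p2))) = min(0.3, 1) = 0.3
(p1 -> p3): 0.3 ≤ 0.79, so result = 1
(p1 | (p1 -> p3)) = max(0.3, 1) = 1
(((p1 & (p2 -> p3)) & ~~~(~p4 & (p4 & p2))) -> (p1 | (p1 -> p3))): 0.3 ≤ 1, so result = 1
((((p1 & (p2 -> p3)) & ~~~(~p4 & (p4 & p2))) -> (p1 | (p1 -> p3))) -> p3): 1 > 0.79, so result = 0.79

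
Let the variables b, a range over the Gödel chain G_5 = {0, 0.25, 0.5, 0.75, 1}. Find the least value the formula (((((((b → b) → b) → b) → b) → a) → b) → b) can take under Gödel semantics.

The minimum is attained at b = 0.25, a = 0:
  (b → b): 0.25 ≤ 0.25, so result = 1
  ((b → b) → b): 1 > 0.25, so result = 0.25
  (((b → b) → b) → b): 0.25 ≤ 0.25, so result = 1
  ((((b → b) → b) → b) → b): 1 > 0.25, so result = 0.25
  (((((b → b) → b) → b) → b) → a): 0.25 > 0, so result = 0
  ((((((b → b) → b) → b) → b) → a) → b): 0 ≤ 0.25, so result = 1
  (((((((b → b) → b) → b) → b) → a) → b) → b): 1 > 0.25, so result = 0.25
Checking all 25 assignments confirms none give a value below 0.25.

0.25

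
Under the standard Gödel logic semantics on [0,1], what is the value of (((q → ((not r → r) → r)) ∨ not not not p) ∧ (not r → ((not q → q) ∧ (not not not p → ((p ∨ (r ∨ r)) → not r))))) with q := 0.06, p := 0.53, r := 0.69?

not r: Gödel ¬ of 0.69 = 0 (operand ≠ 0)
(not r → r): 0 ≤ 0.69, so result = 1
((not r → r) → r): 1 > 0.69, so result = 0.69
(q → ((not r → r) → r)): 0.06 ≤ 0.69, so result = 1
not p: Gödel ¬ of 0.53 = 0 (operand ≠ 0)
not not p: Gödel ¬ of 0 = 1 (operand is 0)
not not not p: Gödel ¬ of 1 = 0 (operand ≠ 0)
((q → ((not r → r) → r)) ∨ not not not p) = max(1, 0) = 1
not r: Gödel ¬ of 0.69 = 0 (operand ≠ 0)
not q: Gödel ¬ of 0.06 = 0 (operand ≠ 0)
(not q → q): 0 ≤ 0.06, so result = 1
not p: Gödel ¬ of 0.53 = 0 (operand ≠ 0)
not not p: Gödel ¬ of 0 = 1 (operand is 0)
not not not p: Gödel ¬ of 1 = 0 (operand ≠ 0)
(r ∨ r) = max(0.69, 0.69) = 0.69
(p ∨ (r ∨ r)) = max(0.53, 0.69) = 0.69
not r: Gödel ¬ of 0.69 = 0 (operand ≠ 0)
((p ∨ (r ∨ r)) → not r): 0.69 > 0, so result = 0
(not not not p → ((p ∨ (r ∨ r)) → not r)): 0 ≤ 0, so result = 1
((not q → q) ∧ (not not not p → ((p ∨ (r ∨ r)) → not r))) = min(1, 1) = 1
(not r → ((not q → q) ∧ (not not not p → ((p ∨ (r ∨ r)) → not r)))): 0 ≤ 1, so result = 1
(((q → ((not r → r) → r)) ∨ not not not p) ∧ (not r → ((not q → q) ∧ (not not not p → ((p ∨ (r ∨ r)) → not r))))) = min(1, 1) = 1

1.00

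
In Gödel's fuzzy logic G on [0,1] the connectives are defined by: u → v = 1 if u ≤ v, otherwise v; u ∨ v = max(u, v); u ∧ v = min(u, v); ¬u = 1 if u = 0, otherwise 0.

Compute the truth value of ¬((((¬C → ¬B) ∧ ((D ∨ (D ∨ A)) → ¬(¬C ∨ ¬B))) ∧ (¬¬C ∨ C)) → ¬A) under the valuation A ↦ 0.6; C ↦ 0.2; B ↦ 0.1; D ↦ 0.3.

¬C: Gödel ¬ of 0.2 = 0 (operand ≠ 0)
¬B: Gödel ¬ of 0.1 = 0 (operand ≠ 0)
(¬C → ¬B): 0 ≤ 0, so result = 1
(D ∨ A) = max(0.3, 0.6) = 0.6
(D ∨ (D ∨ A)) = max(0.3, 0.6) = 0.6
¬C: Gödel ¬ of 0.2 = 0 (operand ≠ 0)
¬B: Gödel ¬ of 0.1 = 0 (operand ≠ 0)
(¬C ∨ ¬B) = max(0, 0) = 0
¬(¬C ∨ ¬B): Gödel ¬ of 0 = 1 (operand is 0)
((D ∨ (D ∨ A)) → ¬(¬C ∨ ¬B)): 0.6 ≤ 1, so result = 1
((¬C → ¬B) ∧ ((D ∨ (D ∨ A)) → ¬(¬C ∨ ¬B))) = min(1, 1) = 1
¬C: Gödel ¬ of 0.2 = 0 (operand ≠ 0)
¬¬C: Gödel ¬ of 0 = 1 (operand is 0)
(¬¬C ∨ C) = max(1, 0.2) = 1
(((¬C → ¬B) ∧ ((D ∨ (D ∨ A)) → ¬(¬C ∨ ¬B))) ∧ (¬¬C ∨ C)) = min(1, 1) = 1
¬A: Gödel ¬ of 0.6 = 0 (operand ≠ 0)
((((¬C → ¬B) ∧ ((D ∨ (D ∨ A)) → ¬(¬C ∨ ¬B))) ∧ (¬¬C ∨ C)) → ¬A): 1 > 0, so result = 0
¬((((¬C → ¬B) ∧ ((D ∨ (D ∨ A)) → ¬(¬C ∨ ¬B))) ∧ (¬¬C ∨ C)) → ¬A): Gödel ¬ of 0 = 1 (operand is 0)

1.00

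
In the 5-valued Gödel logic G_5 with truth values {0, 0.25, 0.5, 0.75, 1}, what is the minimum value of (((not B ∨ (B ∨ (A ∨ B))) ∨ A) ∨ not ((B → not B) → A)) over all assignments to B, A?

0.25

The minimum is attained at B = 0.25, A = 0:
  not B: Gödel ¬ of 0.25 = 0 (operand ≠ 0)
  (A ∨ B) = max(0, 0.25) = 0.25
  (B ∨ (A ∨ B)) = max(0.25, 0.25) = 0.25
  (not B ∨ (B ∨ (A ∨ B))) = max(0, 0.25) = 0.25
  ((not B ∨ (B ∨ (A ∨ B))) ∨ A) = max(0.25, 0) = 0.25
  not B: Gödel ¬ of 0.25 = 0 (operand ≠ 0)
  (B → not B): 0.25 > 0, so result = 0
  ((B → not B) → A): 0 ≤ 0, so result = 1
  not ((B → not B) → A): Gödel ¬ of 1 = 0 (operand ≠ 0)
  (((not B ∨ (B ∨ (A ∨ B))) ∨ A) ∨ not ((B → not B) → A)) = max(0.25, 0) = 0.25
Checking all 25 assignments confirms none give a value below 0.25.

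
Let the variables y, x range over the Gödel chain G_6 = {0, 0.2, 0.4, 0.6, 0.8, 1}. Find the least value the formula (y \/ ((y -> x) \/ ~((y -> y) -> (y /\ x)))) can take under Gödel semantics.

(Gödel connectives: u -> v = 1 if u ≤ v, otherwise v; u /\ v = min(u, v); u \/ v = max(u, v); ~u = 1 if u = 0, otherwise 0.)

0.40

The minimum is attained at y = 0.4, x = 0.2:
  (y -> x): 0.4 > 0.2, so result = 0.2
  (y -> y): 0.4 ≤ 0.4, so result = 1
  (y /\ x) = min(0.4, 0.2) = 0.2
  ((y -> y) -> (y /\ x)): 1 > 0.2, so result = 0.2
  ~((y -> y) -> (y /\ x)): Gödel ¬ of 0.2 = 0 (operand ≠ 0)
  ((y -> x) \/ ~((y -> y) -> (y /\ x))) = max(0.2, 0) = 0.2
  (y \/ ((y -> x) \/ ~((y -> y) -> (y /\ x)))) = max(0.4, 0.2) = 0.4
Checking all 36 assignments confirms none give a value below 0.40.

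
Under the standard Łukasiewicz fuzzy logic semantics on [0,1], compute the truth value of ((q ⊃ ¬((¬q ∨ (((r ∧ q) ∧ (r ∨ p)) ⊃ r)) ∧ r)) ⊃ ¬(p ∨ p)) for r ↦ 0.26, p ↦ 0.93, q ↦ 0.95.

0.28

¬q: Łukasiewicz ¬ gives 1 − 0.95 = 0.05
(r ∧ q) = min(0.26, 0.95) = 0.26
(r ∨ p) = max(0.26, 0.93) = 0.93
((r ∧ q) ∧ (r ∨ p)) = min(0.26, 0.93) = 0.26
(((r ∧ q) ∧ (r ∨ p)) ⊃ r): min(1, 1 − 0.26 + 0.26) = 1
(¬q ∨ (((r ∧ q) ∧ (r ∨ p)) ⊃ r)) = max(0.05, 1) = 1
((¬q ∨ (((r ∧ q) ∧ (r ∨ p)) ⊃ r)) ∧ r) = min(1, 0.26) = 0.26
¬((¬q ∨ (((r ∧ q) ∧ (r ∨ p)) ⊃ r)) ∧ r): Łukasiewicz ¬ gives 1 − 0.26 = 0.74
(q ⊃ ¬((¬q ∨ (((r ∧ q) ∧ (r ∨ p)) ⊃ r)) ∧ r)): min(1, 1 − 0.95 + 0.74) = 0.79
(p ∨ p) = max(0.93, 0.93) = 0.93
¬(p ∨ p): Łukasiewicz ¬ gives 1 − 0.93 = 0.07
((q ⊃ ¬((¬q ∨ (((r ∧ q) ∧ (r ∨ p)) ⊃ r)) ∧ r)) ⊃ ¬(p ∨ p)): min(1, 1 − 0.79 + 0.07) = 0.28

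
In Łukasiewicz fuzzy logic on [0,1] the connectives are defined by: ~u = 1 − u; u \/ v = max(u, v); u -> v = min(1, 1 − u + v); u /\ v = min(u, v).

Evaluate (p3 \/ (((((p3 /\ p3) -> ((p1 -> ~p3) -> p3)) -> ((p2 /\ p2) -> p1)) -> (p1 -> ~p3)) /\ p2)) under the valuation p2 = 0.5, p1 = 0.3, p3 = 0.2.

(p3 /\ p3) = min(0.2, 0.2) = 0.2
~p3: Łukasiewicz ¬ gives 1 − 0.2 = 0.8
(p1 -> ~p3): min(1, 1 − 0.3 + 0.8) = 1
((p1 -> ~p3) -> p3): min(1, 1 − 1 + 0.2) = 0.2
((p3 /\ p3) -> ((p1 -> ~p3) -> p3)): min(1, 1 − 0.2 + 0.2) = 1
(p2 /\ p2) = min(0.5, 0.5) = 0.5
((p2 /\ p2) -> p1): min(1, 1 − 0.5 + 0.3) = 0.8
(((p3 /\ p3) -> ((p1 -> ~p3) -> p3)) -> ((p2 /\ p2) -> p1)): min(1, 1 − 1 + 0.8) = 0.8
~p3: Łukasiewicz ¬ gives 1 − 0.2 = 0.8
(p1 -> ~p3): min(1, 1 − 0.3 + 0.8) = 1
((((p3 /\ p3) -> ((p1 -> ~p3) -> p3)) -> ((p2 /\ p2) -> p1)) -> (p1 -> ~p3)): min(1, 1 − 0.8 + 1) = 1
(((((p3 /\ p3) -> ((p1 -> ~p3) -> p3)) -> ((p2 /\ p2) -> p1)) -> (p1 -> ~p3)) /\ p2) = min(1, 0.5) = 0.5
(p3 \/ (((((p3 /\ p3) -> ((p1 -> ~p3) -> p3)) -> ((p2 /\ p2) -> p1)) -> (p1 -> ~p3)) /\ p2)) = max(0.2, 0.5) = 0.5

0.50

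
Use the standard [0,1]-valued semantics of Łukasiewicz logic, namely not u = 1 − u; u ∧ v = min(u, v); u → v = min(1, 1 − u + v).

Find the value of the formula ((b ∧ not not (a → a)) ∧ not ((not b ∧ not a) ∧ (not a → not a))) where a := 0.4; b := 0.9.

0.90

(a → a): min(1, 1 − 0.4 + 0.4) = 1
not (a → a): Łukasiewicz ¬ gives 1 − 1 = 0
not not (a → a): Łukasiewicz ¬ gives 1 − 0 = 1
(b ∧ not not (a → a)) = min(0.9, 1) = 0.9
not b: Łukasiewicz ¬ gives 1 − 0.9 = 0.1
not a: Łukasiewicz ¬ gives 1 − 0.4 = 0.6
(not b ∧ not a) = min(0.1, 0.6) = 0.1
not a: Łukasiewicz ¬ gives 1 − 0.4 = 0.6
not a: Łukasiewicz ¬ gives 1 − 0.4 = 0.6
(not a → not a): min(1, 1 − 0.6 + 0.6) = 1
((not b ∧ not a) ∧ (not a → not a)) = min(0.1, 1) = 0.1
not ((not b ∧ not a) ∧ (not a → not a)): Łukasiewicz ¬ gives 1 − 0.1 = 0.9
((b ∧ not not (a → a)) ∧ not ((not b ∧ not a) ∧ (not a → not a))) = min(0.9, 0.9) = 0.9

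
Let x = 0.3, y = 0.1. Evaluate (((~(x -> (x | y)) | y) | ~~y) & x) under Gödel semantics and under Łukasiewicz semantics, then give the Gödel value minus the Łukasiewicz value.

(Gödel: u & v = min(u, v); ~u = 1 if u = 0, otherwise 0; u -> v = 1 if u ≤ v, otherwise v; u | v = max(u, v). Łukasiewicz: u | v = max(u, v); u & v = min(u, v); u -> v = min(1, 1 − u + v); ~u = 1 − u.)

0.20

Gödel evaluation:
  (x | y) = max(0.3, 0.1) = 0.3
  (x -> (x | y)): 0.3 ≤ 0.3, so result = 1
  ~(x -> (x | y)): Gödel ¬ of 1 = 0 (operand ≠ 0)
  (~(x -> (x | y)) | y) = max(0, 0.1) = 0.1
  ~y: Gödel ¬ of 0.1 = 0 (operand ≠ 0)
  ~~y: Gödel ¬ of 0 = 1 (operand is 0)
  ((~(x -> (x | y)) | y) | ~~y) = max(0.1, 1) = 1
  (((~(x -> (x | y)) | y) | ~~y) & x) = min(1, 0.3) = 0.3
  Gödel value = 0.3
Łukasiewicz evaluation:
  (x | y) = max(0.3, 0.1) = 0.3
  (x -> (x | y)): min(1, 1 − 0.3 + 0.3) = 1
  ~(x -> (x | y)): Łukasiewicz ¬ gives 1 − 1 = 0
  (~(x -> (x | y)) | y) = max(0, 0.1) = 0.1
  ~y: Łukasiewicz ¬ gives 1 − 0.1 = 0.9
  ~~y: Łukasiewicz ¬ gives 1 − 0.9 = 0.1
  ((~(x -> (x | y)) | y) | ~~y) = max(0.1, 0.1) = 0.1
  (((~(x -> (x | y)) | y) | ~~y) & x) = min(0.1, 0.3) = 0.1
  Łukasiewicz value = 0.1
Difference: 0.3 − 0.1 = 0.20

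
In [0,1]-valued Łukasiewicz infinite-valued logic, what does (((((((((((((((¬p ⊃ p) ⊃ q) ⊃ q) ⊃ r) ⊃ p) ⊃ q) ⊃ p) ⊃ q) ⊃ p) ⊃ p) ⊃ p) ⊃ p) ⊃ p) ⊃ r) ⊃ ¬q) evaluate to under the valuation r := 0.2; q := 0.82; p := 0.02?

0.18

¬p: Łukasiewicz ¬ gives 1 − 0.02 = 0.98
(¬p ⊃ p): min(1, 1 − 0.98 + 0.02) = 0.04
((¬p ⊃ p) ⊃ q): min(1, 1 − 0.04 + 0.82) = 1
(((¬p ⊃ p) ⊃ q) ⊃ q): min(1, 1 − 1 + 0.82) = 0.82
((((¬p ⊃ p) ⊃ q) ⊃ q) ⊃ r): min(1, 1 − 0.82 + 0.2) = 0.38
(((((¬p ⊃ p) ⊃ q) ⊃ q) ⊃ r) ⊃ p): min(1, 1 − 0.38 + 0.02) = 0.64
((((((¬p ⊃ p) ⊃ q) ⊃ q) ⊃ r) ⊃ p) ⊃ q): min(1, 1 − 0.64 + 0.82) = 1
(((((((¬p ⊃ p) ⊃ q) ⊃ q) ⊃ r) ⊃ p) ⊃ q) ⊃ p): min(1, 1 − 1 + 0.02) = 0.02
((((((((¬p ⊃ p) ⊃ q) ⊃ q) ⊃ r) ⊃ p) ⊃ q) ⊃ p) ⊃ q): min(1, 1 − 0.02 + 0.82) = 1
(((((((((¬p ⊃ p) ⊃ q) ⊃ q) ⊃ r) ⊃ p) ⊃ q) ⊃ p) ⊃ q) ⊃ p): min(1, 1 − 1 + 0.02) = 0.02
((((((((((¬p ⊃ p) ⊃ q) ⊃ q) ⊃ r) ⊃ p) ⊃ q) ⊃ p) ⊃ q) ⊃ p) ⊃ p): min(1, 1 − 0.02 + 0.02) = 1
(((((((((((¬p ⊃ p) ⊃ q) ⊃ q) ⊃ r) ⊃ p) ⊃ q) ⊃ p) ⊃ q) ⊃ p) ⊃ p) ⊃ p): min(1, 1 − 1 + 0.02) = 0.02
((((((((((((¬p ⊃ p) ⊃ q) ⊃ q) ⊃ r) ⊃ p) ⊃ q) ⊃ p) ⊃ q) ⊃ p) ⊃ p) ⊃ p) ⊃ p): min(1, 1 − 0.02 + 0.02) = 1
(((((((((((((¬p ⊃ p) ⊃ q) ⊃ q) ⊃ r) ⊃ p) ⊃ q) ⊃ p) ⊃ q) ⊃ p) ⊃ p) ⊃ p) ⊃ p) ⊃ p): min(1, 1 − 1 + 0.02) = 0.02
((((((((((((((¬p ⊃ p) ⊃ q) ⊃ q) ⊃ r) ⊃ p) ⊃ q) ⊃ p) ⊃ q) ⊃ p) ⊃ p) ⊃ p) ⊃ p) ⊃ p) ⊃ r): min(1, 1 − 0.02 + 0.2) = 1
¬q: Łukasiewicz ¬ gives 1 − 0.82 = 0.18
(((((((((((((((¬p ⊃ p) ⊃ q) ⊃ q) ⊃ r) ⊃ p) ⊃ q) ⊃ p) ⊃ q) ⊃ p) ⊃ p) ⊃ p) ⊃ p) ⊃ p) ⊃ r) ⊃ ¬q): min(1, 1 − 1 + 0.18) = 0.18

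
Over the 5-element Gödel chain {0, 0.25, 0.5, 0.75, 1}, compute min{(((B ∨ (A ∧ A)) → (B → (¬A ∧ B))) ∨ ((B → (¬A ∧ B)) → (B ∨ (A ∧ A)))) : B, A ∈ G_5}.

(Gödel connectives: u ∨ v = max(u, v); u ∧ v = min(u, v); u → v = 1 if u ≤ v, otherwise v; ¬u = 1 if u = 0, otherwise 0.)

1.00

Every assignment gives 1. For instance at B = 0, A = 0:
  (A ∧ A) = min(0, 0) = 0
  (B ∨ (A ∧ A)) = max(0, 0) = 0
  ¬A: Gödel ¬ of 0 = 1 (operand is 0)
  (¬A ∧ B) = min(1, 0) = 0
  (B → (¬A ∧ B)): 0 ≤ 0, so result = 1
  ((B ∨ (A ∧ A)) → (B → (¬A ∧ B))): 0 ≤ 1, so result = 1
  ¬A: Gödel ¬ of 0 = 1 (operand is 0)
  (¬A ∧ B) = min(1, 0) = 0
  (B → (¬A ∧ B)): 0 ≤ 0, so result = 1
  (A ∧ A) = min(0, 0) = 0
  (B ∨ (A ∧ A)) = max(0, 0) = 0
  ((B → (¬A ∧ B)) → (B ∨ (A ∧ A))): 1 > 0, so result = 0
  (((B ∨ (A ∧ A)) → (B → (¬A ∧ B))) ∨ ((B → (¬A ∧ B)) → (B ∨ (A ∧ A)))) = max(1, 0) = 1
All 25 assignments give value 1 — the formula is a G_5-tautology.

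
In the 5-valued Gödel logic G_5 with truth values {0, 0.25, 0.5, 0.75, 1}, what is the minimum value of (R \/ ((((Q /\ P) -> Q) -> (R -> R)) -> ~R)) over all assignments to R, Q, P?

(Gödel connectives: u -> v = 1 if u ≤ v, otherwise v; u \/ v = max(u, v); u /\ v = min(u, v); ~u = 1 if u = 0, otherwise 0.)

The minimum is attained at R = 0.25, Q = 0, P = 0:
  (Q /\ P) = min(0, 0) = 0
  ((Q /\ P) -> Q): 0 ≤ 0, so result = 1
  (R -> R): 0.25 ≤ 0.25, so result = 1
  (((Q /\ P) -> Q) -> (R -> R)): 1 ≤ 1, so result = 1
  ~R: Gödel ¬ of 0.25 = 0 (operand ≠ 0)
  ((((Q /\ P) -> Q) -> (R -> R)) -> ~R): 1 > 0, so result = 0
  (R \/ ((((Q /\ P) -> Q) -> (R -> R)) -> ~R)) = max(0.25, 0) = 0.25
Checking all 125 assignments confirms none give a value below 0.25.

0.25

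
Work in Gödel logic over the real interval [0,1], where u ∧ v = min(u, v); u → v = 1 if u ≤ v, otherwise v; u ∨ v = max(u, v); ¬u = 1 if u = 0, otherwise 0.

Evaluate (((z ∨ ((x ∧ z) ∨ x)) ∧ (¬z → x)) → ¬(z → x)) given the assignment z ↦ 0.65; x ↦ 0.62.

0.00

(x ∧ z) = min(0.62, 0.65) = 0.62
((x ∧ z) ∨ x) = max(0.62, 0.62) = 0.62
(z ∨ ((x ∧ z) ∨ x)) = max(0.65, 0.62) = 0.65
¬z: Gödel ¬ of 0.65 = 0 (operand ≠ 0)
(¬z → x): 0 ≤ 0.62, so result = 1
((z ∨ ((x ∧ z) ∨ x)) ∧ (¬z → x)) = min(0.65, 1) = 0.65
(z → x): 0.65 > 0.62, so result = 0.62
¬(z → x): Gödel ¬ of 0.62 = 0 (operand ≠ 0)
(((z ∨ ((x ∧ z) ∨ x)) ∧ (¬z → x)) → ¬(z → x)): 0.65 > 0, so result = 0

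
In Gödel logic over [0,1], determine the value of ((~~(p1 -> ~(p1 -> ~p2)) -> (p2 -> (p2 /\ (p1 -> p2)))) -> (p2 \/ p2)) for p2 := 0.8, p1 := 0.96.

0.80

~p2: Gödel ¬ of 0.8 = 0 (operand ≠ 0)
(p1 -> ~p2): 0.96 > 0, so result = 0
~(p1 -> ~p2): Gödel ¬ of 0 = 1 (operand is 0)
(p1 -> ~(p1 -> ~p2)): 0.96 ≤ 1, so result = 1
~(p1 -> ~(p1 -> ~p2)): Gödel ¬ of 1 = 0 (operand ≠ 0)
~~(p1 -> ~(p1 -> ~p2)): Gödel ¬ of 0 = 1 (operand is 0)
(p1 -> p2): 0.96 > 0.8, so result = 0.8
(p2 /\ (p1 -> p2)) = min(0.8, 0.8) = 0.8
(p2 -> (p2 /\ (p1 -> p2))): 0.8 ≤ 0.8, so result = 1
(~~(p1 -> ~(p1 -> ~p2)) -> (p2 -> (p2 /\ (p1 -> p2)))): 1 ≤ 1, so result = 1
(p2 \/ p2) = max(0.8, 0.8) = 0.8
((~~(p1 -> ~(p1 -> ~p2)) -> (p2 -> (p2 /\ (p1 -> p2)))) -> (p2 \/ p2)): 1 > 0.8, so result = 0.8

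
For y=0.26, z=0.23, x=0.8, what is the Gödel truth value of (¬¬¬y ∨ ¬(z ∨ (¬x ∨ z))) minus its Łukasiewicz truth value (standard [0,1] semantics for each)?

Gödel evaluation:
  ¬y: Gödel ¬ of 0.26 = 0 (operand ≠ 0)
  ¬¬y: Gödel ¬ of 0 = 1 (operand is 0)
  ¬¬¬y: Gödel ¬ of 1 = 0 (operand ≠ 0)
  ¬x: Gödel ¬ of 0.8 = 0 (operand ≠ 0)
  (¬x ∨ z) = max(0, 0.23) = 0.23
  (z ∨ (¬x ∨ z)) = max(0.23, 0.23) = 0.23
  ¬(z ∨ (¬x ∨ z)): Gödel ¬ of 0.23 = 0 (operand ≠ 0)
  (¬¬¬y ∨ ¬(z ∨ (¬x ∨ z))) = max(0, 0) = 0
  Gödel value = 0
Łukasiewicz evaluation:
  ¬y: Łukasiewicz ¬ gives 1 − 0.26 = 0.74
  ¬¬y: Łukasiewicz ¬ gives 1 − 0.74 = 0.26
  ¬¬¬y: Łukasiewicz ¬ gives 1 − 0.26 = 0.74
  ¬x: Łukasiewicz ¬ gives 1 − 0.8 = 0.2
  (¬x ∨ z) = max(0.2, 0.23) = 0.23
  (z ∨ (¬x ∨ z)) = max(0.23, 0.23) = 0.23
  ¬(z ∨ (¬x ∨ z)): Łukasiewicz ¬ gives 1 − 0.23 = 0.77
  (¬¬¬y ∨ ¬(z ∨ (¬x ∨ z))) = max(0.74, 0.77) = 0.77
  Łukasiewicz value = 0.77
Difference: 0 − 0.77 = -0.77

-0.77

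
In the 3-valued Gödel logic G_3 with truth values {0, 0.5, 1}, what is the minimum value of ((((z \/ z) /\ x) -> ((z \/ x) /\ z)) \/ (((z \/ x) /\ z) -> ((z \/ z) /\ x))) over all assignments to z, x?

Every assignment gives 1. For instance at z = 0, x = 0:
  (z \/ z) = max(0, 0) = 0
  ((z \/ z) /\ x) = min(0, 0) = 0
  (z \/ x) = max(0, 0) = 0
  ((z \/ x) /\ z) = min(0, 0) = 0
  (((z \/ z) /\ x) -> ((z \/ x) /\ z)): 0 ≤ 0, so result = 1
  (z \/ x) = max(0, 0) = 0
  ((z \/ x) /\ z) = min(0, 0) = 0
  (z \/ z) = max(0, 0) = 0
  ((z \/ z) /\ x) = min(0, 0) = 0
  (((z \/ x) /\ z) -> ((z \/ z) /\ x)): 0 ≤ 0, so result = 1
  ((((z \/ z) /\ x) -> ((z \/ x) /\ z)) \/ (((z \/ x) /\ z) -> ((z \/ z) /\ x))) = max(1, 1) = 1
All 9 assignments give value 1 — the formula is a G_3-tautology.

1.00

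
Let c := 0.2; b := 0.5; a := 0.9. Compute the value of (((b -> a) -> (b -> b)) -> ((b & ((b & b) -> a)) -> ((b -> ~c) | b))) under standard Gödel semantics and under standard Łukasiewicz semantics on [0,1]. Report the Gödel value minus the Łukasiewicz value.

Gödel evaluation:
  (b -> a): 0.5 ≤ 0.9, so result = 1
  (b -> b): 0.5 ≤ 0.5, so result = 1
  ((b -> a) -> (b -> b)): 1 ≤ 1, so result = 1
  (b & b) = min(0.5, 0.5) = 0.5
  ((b & b) -> a): 0.5 ≤ 0.9, so result = 1
  (b & ((b & b) -> a)) = min(0.5, 1) = 0.5
  ~c: Gödel ¬ of 0.2 = 0 (operand ≠ 0)
  (b -> ~c): 0.5 > 0, so result = 0
  ((b -> ~c) | b) = max(0, 0.5) = 0.5
  ((b & ((b & b) -> a)) -> ((b -> ~c) | b)): 0.5 ≤ 0.5, so result = 1
  (((b -> a) -> (b -> b)) -> ((b & ((b & b) -> a)) -> ((b -> ~c) | b))): 1 ≤ 1, so result = 1
  Gödel value = 1
Łukasiewicz evaluation:
  (b -> a): min(1, 1 − 0.5 + 0.9) = 1
  (b -> b): min(1, 1 − 0.5 + 0.5) = 1
  ((b -> a) -> (b -> b)): min(1, 1 − 1 + 1) = 1
  (b & b) = min(0.5, 0.5) = 0.5
  ((b & b) -> a): min(1, 1 − 0.5 + 0.9) = 1
  (b & ((b & b) -> a)) = min(0.5, 1) = 0.5
  ~c: Łukasiewicz ¬ gives 1 − 0.2 = 0.8
  (b -> ~c): min(1, 1 − 0.5 + 0.8) = 1
  ((b -> ~c) | b) = max(1, 0.5) = 1
  ((b & ((b & b) -> a)) -> ((b -> ~c) | b)): min(1, 1 − 0.5 + 1) = 1
  (((b -> a) -> (b -> b)) -> ((b & ((b & b) -> a)) -> ((b -> ~c) | b))): min(1, 1 − 1 + 1) = 1
  Łukasiewicz value = 1
Difference: 1 − 1 = 0.00

0.00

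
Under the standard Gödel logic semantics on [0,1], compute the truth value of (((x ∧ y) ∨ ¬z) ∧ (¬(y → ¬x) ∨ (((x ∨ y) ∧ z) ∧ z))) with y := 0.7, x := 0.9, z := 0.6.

(x ∧ y) = min(0.9, 0.7) = 0.7
¬z: Gödel ¬ of 0.6 = 0 (operand ≠ 0)
((x ∧ y) ∨ ¬z) = max(0.7, 0) = 0.7
¬x: Gödel ¬ of 0.9 = 0 (operand ≠ 0)
(y → ¬x): 0.7 > 0, so result = 0
¬(y → ¬x): Gödel ¬ of 0 = 1 (operand is 0)
(x ∨ y) = max(0.9, 0.7) = 0.9
((x ∨ y) ∧ z) = min(0.9, 0.6) = 0.6
(((x ∨ y) ∧ z) ∧ z) = min(0.6, 0.6) = 0.6
(¬(y → ¬x) ∨ (((x ∨ y) ∧ z) ∧ z)) = max(1, 0.6) = 1
(((x ∧ y) ∨ ¬z) ∧ (¬(y → ¬x) ∨ (((x ∨ y) ∧ z) ∧ z))) = min(0.7, 1) = 0.7

0.70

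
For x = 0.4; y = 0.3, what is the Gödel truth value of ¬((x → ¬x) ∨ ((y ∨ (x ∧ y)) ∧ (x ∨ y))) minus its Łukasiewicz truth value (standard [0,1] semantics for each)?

Gödel evaluation:
  ¬x: Gödel ¬ of 0.4 = 0 (operand ≠ 0)
  (x → ¬x): 0.4 > 0, so result = 0
  (x ∧ y) = min(0.4, 0.3) = 0.3
  (y ∨ (x ∧ y)) = max(0.3, 0.3) = 0.3
  (x ∨ y) = max(0.4, 0.3) = 0.4
  ((y ∨ (x ∧ y)) ∧ (x ∨ y)) = min(0.3, 0.4) = 0.3
  ((x → ¬x) ∨ ((y ∨ (x ∧ y)) ∧ (x ∨ y))) = max(0, 0.3) = 0.3
  ¬((x → ¬x) ∨ ((y ∨ (x ∧ y)) ∧ (x ∨ y))): Gödel ¬ of 0.3 = 0 (operand ≠ 0)
  Gödel value = 0
Łukasiewicz evaluation:
  ¬x: Łukasiewicz ¬ gives 1 − 0.4 = 0.6
  (x → ¬x): min(1, 1 − 0.4 + 0.6) = 1
  (x ∧ y) = min(0.4, 0.3) = 0.3
  (y ∨ (x ∧ y)) = max(0.3, 0.3) = 0.3
  (x ∨ y) = max(0.4, 0.3) = 0.4
  ((y ∨ (x ∧ y)) ∧ (x ∨ y)) = min(0.3, 0.4) = 0.3
  ((x → ¬x) ∨ ((y ∨ (x ∧ y)) ∧ (x ∨ y))) = max(1, 0.3) = 1
  ¬((x → ¬x) ∨ ((y ∨ (x ∧ y)) ∧ (x ∨ y))): Łukasiewicz ¬ gives 1 − 1 = 0
  Łukasiewicz value = 0
Difference: 0 − 0 = 0.00

0.00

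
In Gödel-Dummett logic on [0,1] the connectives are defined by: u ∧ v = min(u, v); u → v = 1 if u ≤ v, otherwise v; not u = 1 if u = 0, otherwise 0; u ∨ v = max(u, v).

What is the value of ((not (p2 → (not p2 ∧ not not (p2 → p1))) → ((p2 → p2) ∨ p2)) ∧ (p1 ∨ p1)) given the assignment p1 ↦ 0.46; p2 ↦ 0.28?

not p2: Gödel ¬ of 0.28 = 0 (operand ≠ 0)
(p2 → p1): 0.28 ≤ 0.46, so result = 1
not (p2 → p1): Gödel ¬ of 1 = 0 (operand ≠ 0)
not not (p2 → p1): Gödel ¬ of 0 = 1 (operand is 0)
(not p2 ∧ not not (p2 → p1)) = min(0, 1) = 0
(p2 → (not p2 ∧ not not (p2 → p1))): 0.28 > 0, so result = 0
not (p2 → (not p2 ∧ not not (p2 → p1))): Gödel ¬ of 0 = 1 (operand is 0)
(p2 → p2): 0.28 ≤ 0.28, so result = 1
((p2 → p2) ∨ p2) = max(1, 0.28) = 1
(not (p2 → (not p2 ∧ not not (p2 → p1))) → ((p2 → p2) ∨ p2)): 1 ≤ 1, so result = 1
(p1 ∨ p1) = max(0.46, 0.46) = 0.46
((not (p2 → (not p2 ∧ not not (p2 → p1))) → ((p2 → p2) ∨ p2)) ∧ (p1 ∨ p1)) = min(1, 0.46) = 0.46

0.46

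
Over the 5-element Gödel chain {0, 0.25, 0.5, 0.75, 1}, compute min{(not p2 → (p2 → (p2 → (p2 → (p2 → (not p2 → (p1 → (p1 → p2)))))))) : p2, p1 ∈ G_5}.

1.00

Every assignment gives 1. For instance at p2 = 0, p1 = 0:
  not p2: Gödel ¬ of 0 = 1 (operand is 0)
  not p2: Gödel ¬ of 0 = 1 (operand is 0)
  (p1 → p2): 0 ≤ 0, so result = 1
  (p1 → (p1 → p2)): 0 ≤ 1, so result = 1
  (not p2 → (p1 → (p1 → p2))): 1 ≤ 1, so result = 1
  (p2 → (not p2 → (p1 → (p1 → p2)))): 0 ≤ 1, so result = 1
  (p2 → (p2 → (not p2 → (p1 → (p1 → p2))))): 0 ≤ 1, so result = 1
  (p2 → (p2 → (p2 → (not p2 → (p1 → (p1 → p2)))))): 0 ≤ 1, so result = 1
  (p2 → (p2 → (p2 → (p2 → (not p2 → (p1 → (p1 → p2))))))): 0 ≤ 1, so result = 1
  (not p2 → (p2 → (p2 → (p2 → (p2 → (not p2 → (p1 → (p1 → p2)))))))): 1 ≤ 1, so result = 1
All 25 assignments give value 1 — the formula is a G_5-tautology.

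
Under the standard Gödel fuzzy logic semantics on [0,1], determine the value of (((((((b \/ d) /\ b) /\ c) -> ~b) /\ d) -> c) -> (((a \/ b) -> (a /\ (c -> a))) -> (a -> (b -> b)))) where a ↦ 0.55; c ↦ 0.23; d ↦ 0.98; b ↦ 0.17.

1.00

(b \/ d) = max(0.17, 0.98) = 0.98
((b \/ d) /\ b) = min(0.98, 0.17) = 0.17
(((b \/ d) /\ b) /\ c) = min(0.17, 0.23) = 0.17
~b: Gödel ¬ of 0.17 = 0 (operand ≠ 0)
((((b \/ d) /\ b) /\ c) -> ~b): 0.17 > 0, so result = 0
(((((b \/ d) /\ b) /\ c) -> ~b) /\ d) = min(0, 0.98) = 0
((((((b \/ d) /\ b) /\ c) -> ~b) /\ d) -> c): 0 ≤ 0.23, so result = 1
(a \/ b) = max(0.55, 0.17) = 0.55
(c -> a): 0.23 ≤ 0.55, so result = 1
(a /\ (c -> a)) = min(0.55, 1) = 0.55
((a \/ b) -> (a /\ (c -> a))): 0.55 ≤ 0.55, so result = 1
(b -> b): 0.17 ≤ 0.17, so result = 1
(a -> (b -> b)): 0.55 ≤ 1, so result = 1
(((a \/ b) -> (a /\ (c -> a))) -> (a -> (b -> b))): 1 ≤ 1, so result = 1
(((((((b \/ d) /\ b) /\ c) -> ~b) /\ d) -> c) -> (((a \/ b) -> (a /\ (c -> a))) -> (a -> (b -> b)))): 1 ≤ 1, so result = 1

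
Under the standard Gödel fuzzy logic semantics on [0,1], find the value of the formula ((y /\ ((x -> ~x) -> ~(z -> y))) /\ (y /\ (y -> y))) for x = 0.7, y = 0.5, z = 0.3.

0.50

~x: Gödel ¬ of 0.7 = 0 (operand ≠ 0)
(x -> ~x): 0.7 > 0, so result = 0
(z -> y): 0.3 ≤ 0.5, so result = 1
~(z -> y): Gödel ¬ of 1 = 0 (operand ≠ 0)
((x -> ~x) -> ~(z -> y)): 0 ≤ 0, so result = 1
(y /\ ((x -> ~x) -> ~(z -> y))) = min(0.5, 1) = 0.5
(y -> y): 0.5 ≤ 0.5, so result = 1
(y /\ (y -> y)) = min(0.5, 1) = 0.5
((y /\ ((x -> ~x) -> ~(z -> y))) /\ (y /\ (y -> y))) = min(0.5, 0.5) = 0.5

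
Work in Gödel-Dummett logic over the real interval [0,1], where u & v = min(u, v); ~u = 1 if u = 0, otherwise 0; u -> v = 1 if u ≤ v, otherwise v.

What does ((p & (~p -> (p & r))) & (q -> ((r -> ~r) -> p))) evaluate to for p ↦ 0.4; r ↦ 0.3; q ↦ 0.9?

0.40

~p: Gödel ¬ of 0.4 = 0 (operand ≠ 0)
(p & r) = min(0.4, 0.3) = 0.3
(~p -> (p & r)): 0 ≤ 0.3, so result = 1
(p & (~p -> (p & r))) = min(0.4, 1) = 0.4
~r: Gödel ¬ of 0.3 = 0 (operand ≠ 0)
(r -> ~r): 0.3 > 0, so result = 0
((r -> ~r) -> p): 0 ≤ 0.4, so result = 1
(q -> ((r -> ~r) -> p)): 0.9 ≤ 1, so result = 1
((p & (~p -> (p & r))) & (q -> ((r -> ~r) -> p))) = min(0.4, 1) = 0.4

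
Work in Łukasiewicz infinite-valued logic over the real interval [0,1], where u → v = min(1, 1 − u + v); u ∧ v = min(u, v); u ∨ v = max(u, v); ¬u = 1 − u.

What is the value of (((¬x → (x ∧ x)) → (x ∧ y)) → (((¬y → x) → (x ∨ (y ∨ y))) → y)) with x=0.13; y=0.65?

0.91

¬x: Łukasiewicz ¬ gives 1 − 0.13 = 0.87
(x ∧ x) = min(0.13, 0.13) = 0.13
(¬x → (x ∧ x)): min(1, 1 − 0.87 + 0.13) = 0.26
(x ∧ y) = min(0.13, 0.65) = 0.13
((¬x → (x ∧ x)) → (x ∧ y)): min(1, 1 − 0.26 + 0.13) = 0.87
¬y: Łukasiewicz ¬ gives 1 − 0.65 = 0.35
(¬y → x): min(1, 1 − 0.35 + 0.13) = 0.78
(y ∨ y) = max(0.65, 0.65) = 0.65
(x ∨ (y ∨ y)) = max(0.13, 0.65) = 0.65
((¬y → x) → (x ∨ (y ∨ y))): min(1, 1 − 0.78 + 0.65) = 0.87
(((¬y → x) → (x ∨ (y ∨ y))) → y): min(1, 1 − 0.87 + 0.65) = 0.78
(((¬x → (x ∧ x)) → (x ∧ y)) → (((¬y → x) → (x ∨ (y ∨ y))) → y)): min(1, 1 − 0.87 + 0.78) = 0.91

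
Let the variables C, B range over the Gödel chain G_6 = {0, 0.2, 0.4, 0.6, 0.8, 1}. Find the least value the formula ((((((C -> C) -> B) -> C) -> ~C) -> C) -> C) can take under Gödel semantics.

The minimum is attained at C = 0.2, B = 0:
  (C -> C): 0.2 ≤ 0.2, so result = 1
  ((C -> C) -> B): 1 > 0, so result = 0
  (((C -> C) -> B) -> C): 0 ≤ 0.2, so result = 1
  ~C: Gödel ¬ of 0.2 = 0 (operand ≠ 0)
  ((((C -> C) -> B) -> C) -> ~C): 1 > 0, so result = 0
  (((((C -> C) -> B) -> C) -> ~C) -> C): 0 ≤ 0.2, so result = 1
  ((((((C -> C) -> B) -> C) -> ~C) -> C) -> C): 1 > 0.2, so result = 0.2
Checking all 36 assignments confirms none give a value below 0.20.

0.20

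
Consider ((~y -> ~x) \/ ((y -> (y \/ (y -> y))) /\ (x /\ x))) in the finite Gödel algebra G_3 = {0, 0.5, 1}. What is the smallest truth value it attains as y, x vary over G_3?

The minimum is attained at y = 0, x = 0.5:
  ~y: Gödel ¬ of 0 = 1 (operand is 0)
  ~x: Gödel ¬ of 0.5 = 0 (operand ≠ 0)
  (~y -> ~x): 1 > 0, so result = 0
  (y -> y): 0 ≤ 0, so result = 1
  (y \/ (y -> y)) = max(0, 1) = 1
  (y -> (y \/ (y -> y))): 0 ≤ 1, so result = 1
  (x /\ x) = min(0.5, 0.5) = 0.5
  ((y -> (y \/ (y -> y))) /\ (x /\ x)) = min(1, 0.5) = 0.5
  ((~y -> ~x) \/ ((y -> (y \/ (y -> y))) /\ (x /\ x))) = max(0, 0.5) = 0.5
Checking all 9 assignments confirms none give a value below 0.50.

0.50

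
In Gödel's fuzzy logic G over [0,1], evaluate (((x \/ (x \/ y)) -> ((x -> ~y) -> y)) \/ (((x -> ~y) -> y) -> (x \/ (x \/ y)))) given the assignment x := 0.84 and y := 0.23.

1.00

(x \/ y) = max(0.84, 0.23) = 0.84
(x \/ (x \/ y)) = max(0.84, 0.84) = 0.84
~y: Gödel ¬ of 0.23 = 0 (operand ≠ 0)
(x -> ~y): 0.84 > 0, so result = 0
((x -> ~y) -> y): 0 ≤ 0.23, so result = 1
((x \/ (x \/ y)) -> ((x -> ~y) -> y)): 0.84 ≤ 1, so result = 1
~y: Gödel ¬ of 0.23 = 0 (operand ≠ 0)
(x -> ~y): 0.84 > 0, so result = 0
((x -> ~y) -> y): 0 ≤ 0.23, so result = 1
(x \/ y) = max(0.84, 0.23) = 0.84
(x \/ (x \/ y)) = max(0.84, 0.84) = 0.84
(((x -> ~y) -> y) -> (x \/ (x \/ y))): 1 > 0.84, so result = 0.84
(((x \/ (x \/ y)) -> ((x -> ~y) -> y)) \/ (((x -> ~y) -> y) -> (x \/ (x \/ y)))) = max(1, 0.84) = 1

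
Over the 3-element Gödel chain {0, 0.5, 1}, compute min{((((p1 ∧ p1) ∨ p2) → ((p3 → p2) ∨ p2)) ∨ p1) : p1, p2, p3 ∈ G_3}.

0.50

The minimum is attained at p1 = 0.5, p2 = 0, p3 = 0.5:
  (p1 ∧ p1) = min(0.5, 0.5) = 0.5
  ((p1 ∧ p1) ∨ p2) = max(0.5, 0) = 0.5
  (p3 → p2): 0.5 > 0, so result = 0
  ((p3 → p2) ∨ p2) = max(0, 0) = 0
  (((p1 ∧ p1) ∨ p2) → ((p3 → p2) ∨ p2)): 0.5 > 0, so result = 0
  ((((p1 ∧ p1) ∨ p2) → ((p3 → p2) ∨ p2)) ∨ p1) = max(0, 0.5) = 0.5
Checking all 27 assignments confirms none give a value below 0.50.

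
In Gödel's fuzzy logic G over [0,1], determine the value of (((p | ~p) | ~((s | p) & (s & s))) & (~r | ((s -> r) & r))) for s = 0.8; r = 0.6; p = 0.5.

0.50

~p: Gödel ¬ of 0.5 = 0 (operand ≠ 0)
(p | ~p) = max(0.5, 0) = 0.5
(s | p) = max(0.8, 0.5) = 0.8
(s & s) = min(0.8, 0.8) = 0.8
((s | p) & (s & s)) = min(0.8, 0.8) = 0.8
~((s | p) & (s & s)): Gödel ¬ of 0.8 = 0 (operand ≠ 0)
((p | ~p) | ~((s | p) & (s & s))) = max(0.5, 0) = 0.5
~r: Gödel ¬ of 0.6 = 0 (operand ≠ 0)
(s -> r): 0.8 > 0.6, so result = 0.6
((s -> r) & r) = min(0.6, 0.6) = 0.6
(~r | ((s -> r) & r)) = max(0, 0.6) = 0.6
(((p | ~p) | ~((s | p) & (s & s))) & (~r | ((s -> r) & r))) = min(0.5, 0.6) = 0.5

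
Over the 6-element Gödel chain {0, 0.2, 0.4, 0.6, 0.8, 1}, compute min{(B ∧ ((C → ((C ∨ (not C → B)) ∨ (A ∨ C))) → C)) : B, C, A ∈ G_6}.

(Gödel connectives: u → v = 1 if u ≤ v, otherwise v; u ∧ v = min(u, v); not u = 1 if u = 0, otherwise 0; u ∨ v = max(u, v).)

0.00

The minimum is attained at B = 0, C = 0, A = 0:
  not C: Gödel ¬ of 0 = 1 (operand is 0)
  (not C → B): 1 > 0, so result = 0
  (C ∨ (not C → B)) = max(0, 0) = 0
  (A ∨ C) = max(0, 0) = 0
  ((C ∨ (not C → B)) ∨ (A ∨ C)) = max(0, 0) = 0
  (C → ((C ∨ (not C → B)) ∨ (A ∨ C))): 0 ≤ 0, so result = 1
  ((C → ((C ∨ (not C → B)) ∨ (A ∨ C))) → C): 1 > 0, so result = 0
  (B ∧ ((C → ((C ∨ (not C → B)) ∨ (A ∨ C))) → C)) = min(0, 0) = 0
Checking all 216 assignments confirms none give a value below 0.00.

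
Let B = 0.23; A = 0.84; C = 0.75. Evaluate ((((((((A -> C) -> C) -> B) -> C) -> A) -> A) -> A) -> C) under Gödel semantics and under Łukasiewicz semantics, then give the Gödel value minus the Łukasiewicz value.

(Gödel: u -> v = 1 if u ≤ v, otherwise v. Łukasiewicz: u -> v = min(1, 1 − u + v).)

Gödel evaluation:
  (A -> C): 0.84 > 0.75, so result = 0.75
  ((A -> C) -> C): 0.75 ≤ 0.75, so result = 1
  (((A -> C) -> C) -> B): 1 > 0.23, so result = 0.23
  ((((A -> C) -> C) -> B) -> C): 0.23 ≤ 0.75, so result = 1
  (((((A -> C) -> C) -> B) -> C) -> A): 1 > 0.84, so result = 0.84
  ((((((A -> C) -> C) -> B) -> C) -> A) -> A): 0.84 ≤ 0.84, so result = 1
  (((((((A -> C) -> C) -> B) -> C) -> A) -> A) -> A): 1 > 0.84, so result = 0.84
  ((((((((A -> C) -> C) -> B) -> C) -> A) -> A) -> A) -> C): 0.84 > 0.75, so result = 0.75
  Gödel value = 0.75
Łukasiewicz evaluation:
  (A -> C): min(1, 1 − 0.84 + 0.75) = 0.91
  ((A -> C) -> C): min(1, 1 − 0.91 + 0.75) = 0.84
  (((A -> C) -> C) -> B): min(1, 1 − 0.84 + 0.23) = 0.39
  ((((A -> C) -> C) -> B) -> C): min(1, 1 − 0.39 + 0.75) = 1
  (((((A -> C) -> C) -> B) -> C) -> A): min(1, 1 − 1 + 0.84) = 0.84
  ((((((A -> C) -> C) -> B) -> C) -> A) -> A): min(1, 1 − 0.84 + 0.84) = 1
  (((((((A -> C) -> C) -> B) -> C) -> A) -> A) -> A): min(1, 1 − 1 + 0.84) = 0.84
  ((((((((A -> C) -> C) -> B) -> C) -> A) -> A) -> A) -> C): min(1, 1 − 0.84 + 0.75) = 0.91
  Łukasiewicz value = 0.91
Difference: 0.75 − 0.91 = -0.16

-0.16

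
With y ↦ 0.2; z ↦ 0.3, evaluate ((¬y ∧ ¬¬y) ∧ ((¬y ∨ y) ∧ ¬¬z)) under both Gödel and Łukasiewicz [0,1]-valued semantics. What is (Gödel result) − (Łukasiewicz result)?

Gödel evaluation:
  ¬y: Gödel ¬ of 0.2 = 0 (operand ≠ 0)
  ¬y: Gödel ¬ of 0.2 = 0 (operand ≠ 0)
  ¬¬y: Gödel ¬ of 0 = 1 (operand is 0)
  (¬y ∧ ¬¬y) = min(0, 1) = 0
  ¬y: Gödel ¬ of 0.2 = 0 (operand ≠ 0)
  (¬y ∨ y) = max(0, 0.2) = 0.2
  ¬z: Gödel ¬ of 0.3 = 0 (operand ≠ 0)
  ¬¬z: Gödel ¬ of 0 = 1 (operand is 0)
  ((¬y ∨ y) ∧ ¬¬z) = min(0.2, 1) = 0.2
  ((¬y ∧ ¬¬y) ∧ ((¬y ∨ y) ∧ ¬¬z)) = min(0, 0.2) = 0
  Gödel value = 0
Łukasiewicz evaluation:
  ¬y: Łukasiewicz ¬ gives 1 − 0.2 = 0.8
  ¬y: Łukasiewicz ¬ gives 1 − 0.2 = 0.8
  ¬¬y: Łukasiewicz ¬ gives 1 − 0.8 = 0.2
  (¬y ∧ ¬¬y) = min(0.8, 0.2) = 0.2
  ¬y: Łukasiewicz ¬ gives 1 − 0.2 = 0.8
  (¬y ∨ y) = max(0.8, 0.2) = 0.8
  ¬z: Łukasiewicz ¬ gives 1 − 0.3 = 0.7
  ¬¬z: Łukasiewicz ¬ gives 1 − 0.7 = 0.3
  ((¬y ∨ y) ∧ ¬¬z) = min(0.8, 0.3) = 0.3
  ((¬y ∧ ¬¬y) ∧ ((¬y ∨ y) ∧ ¬¬z)) = min(0.2, 0.3) = 0.2
  Łukasiewicz value = 0.2
Difference: 0 − 0.2 = -0.20

-0.20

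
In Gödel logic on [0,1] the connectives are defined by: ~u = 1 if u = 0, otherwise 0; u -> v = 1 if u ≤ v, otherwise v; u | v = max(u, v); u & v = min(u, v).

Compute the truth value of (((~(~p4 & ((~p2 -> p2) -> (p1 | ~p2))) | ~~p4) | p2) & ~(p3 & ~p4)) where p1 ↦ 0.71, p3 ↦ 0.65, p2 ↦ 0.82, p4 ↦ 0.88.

1.00

~p4: Gödel ¬ of 0.88 = 0 (operand ≠ 0)
~p2: Gödel ¬ of 0.82 = 0 (operand ≠ 0)
(~p2 -> p2): 0 ≤ 0.82, so result = 1
~p2: Gödel ¬ of 0.82 = 0 (operand ≠ 0)
(p1 | ~p2) = max(0.71, 0) = 0.71
((~p2 -> p2) -> (p1 | ~p2)): 1 > 0.71, so result = 0.71
(~p4 & ((~p2 -> p2) -> (p1 | ~p2))) = min(0, 0.71) = 0
~(~p4 & ((~p2 -> p2) -> (p1 | ~p2))): Gödel ¬ of 0 = 1 (operand is 0)
~p4: Gödel ¬ of 0.88 = 0 (operand ≠ 0)
~~p4: Gödel ¬ of 0 = 1 (operand is 0)
(~(~p4 & ((~p2 -> p2) -> (p1 | ~p2))) | ~~p4) = max(1, 1) = 1
((~(~p4 & ((~p2 -> p2) -> (p1 | ~p2))) | ~~p4) | p2) = max(1, 0.82) = 1
~p4: Gödel ¬ of 0.88 = 0 (operand ≠ 0)
(p3 & ~p4) = min(0.65, 0) = 0
~(p3 & ~p4): Gödel ¬ of 0 = 1 (operand is 0)
(((~(~p4 & ((~p2 -> p2) -> (p1 | ~p2))) | ~~p4) | p2) & ~(p3 & ~p4)) = min(1, 1) = 1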